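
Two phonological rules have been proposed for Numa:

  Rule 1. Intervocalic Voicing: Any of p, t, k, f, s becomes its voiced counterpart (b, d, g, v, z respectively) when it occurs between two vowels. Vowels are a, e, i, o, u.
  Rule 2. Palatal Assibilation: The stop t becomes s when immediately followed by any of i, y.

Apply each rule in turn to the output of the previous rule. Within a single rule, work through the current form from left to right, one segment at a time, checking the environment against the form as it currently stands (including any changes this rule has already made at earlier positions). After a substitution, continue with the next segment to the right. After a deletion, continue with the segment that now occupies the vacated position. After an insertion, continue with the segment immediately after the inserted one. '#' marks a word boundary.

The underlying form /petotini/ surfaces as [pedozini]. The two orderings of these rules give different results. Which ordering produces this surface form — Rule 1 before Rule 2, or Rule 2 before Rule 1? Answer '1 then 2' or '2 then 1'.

2 then 1

Order 1 then 2:
  1 Intervocalic Voicing: [petotini] → [pedodini]
  2 Palatal Assibilation: no change — [pedodini]
  result: [pedodini]
Order 2 then 1:
  2 Palatal Assibilation: [petotini] → [petosini]
  1 Intervocalic Voicing: [petosini] → [pedozini]
  result: [pedozini]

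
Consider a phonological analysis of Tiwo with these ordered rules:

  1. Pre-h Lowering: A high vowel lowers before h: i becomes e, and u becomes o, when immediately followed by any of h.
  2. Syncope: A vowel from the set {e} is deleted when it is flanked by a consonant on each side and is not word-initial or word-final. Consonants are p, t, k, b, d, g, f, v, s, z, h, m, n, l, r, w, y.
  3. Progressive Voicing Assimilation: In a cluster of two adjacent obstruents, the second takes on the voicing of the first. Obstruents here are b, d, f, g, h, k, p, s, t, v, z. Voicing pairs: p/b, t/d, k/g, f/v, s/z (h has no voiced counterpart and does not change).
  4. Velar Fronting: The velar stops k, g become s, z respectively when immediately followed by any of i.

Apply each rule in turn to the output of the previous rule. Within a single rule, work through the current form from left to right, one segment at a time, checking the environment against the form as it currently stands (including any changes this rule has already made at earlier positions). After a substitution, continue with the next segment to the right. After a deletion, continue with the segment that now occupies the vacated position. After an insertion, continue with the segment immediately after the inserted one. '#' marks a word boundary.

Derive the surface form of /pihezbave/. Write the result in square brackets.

1 Pre-h Lowering: [pihezbave] → [pehezbave]
2 Syncope: [pehezbave] → [phzbave]
3 Progressive Voicing Assimilation: [phzbave] → [phspave]
4 Velar Fronting: no change — [phspave]

[phspave]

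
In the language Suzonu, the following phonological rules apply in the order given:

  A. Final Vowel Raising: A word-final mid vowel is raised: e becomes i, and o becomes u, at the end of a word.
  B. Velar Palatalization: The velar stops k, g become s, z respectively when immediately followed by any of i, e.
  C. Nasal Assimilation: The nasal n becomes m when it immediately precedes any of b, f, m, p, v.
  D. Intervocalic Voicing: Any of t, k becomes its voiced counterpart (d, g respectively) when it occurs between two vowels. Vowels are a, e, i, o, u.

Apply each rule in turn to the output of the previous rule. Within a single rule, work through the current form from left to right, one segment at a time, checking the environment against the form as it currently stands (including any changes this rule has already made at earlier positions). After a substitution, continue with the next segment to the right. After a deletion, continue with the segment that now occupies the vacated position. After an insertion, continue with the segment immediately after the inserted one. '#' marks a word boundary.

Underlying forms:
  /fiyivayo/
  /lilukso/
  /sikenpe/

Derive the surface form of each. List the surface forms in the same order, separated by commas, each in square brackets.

[fiyivayu], [liluksu], [sisempi]

/fiyivayo/:
  A Final Vowel Raising: [fiyivayo] → [fiyivayu]
  B Velar Palatalization: no change — [fiyivayu]
  C Nasal Assimilation: no change — [fiyivayu]
  D Intervocalic Voicing: no change — [fiyivayu]
/lilukso/:
  A Final Vowel Raising: [lilukso] → [liluksu]
  B Velar Palatalization: no change — [liluksu]
  C Nasal Assimilation: no change — [liluksu]
  D Intervocalic Voicing: no change — [liluksu]
/sikenpe/:
  A Final Vowel Raising: [sikenpe] → [sikenpi]
  B Velar Palatalization: [sikenpi] → [sisenpi]
  C Nasal Assimilation: [sisenpi] → [sisempi]
  D Intervocalic Voicing: no change — [sisempi]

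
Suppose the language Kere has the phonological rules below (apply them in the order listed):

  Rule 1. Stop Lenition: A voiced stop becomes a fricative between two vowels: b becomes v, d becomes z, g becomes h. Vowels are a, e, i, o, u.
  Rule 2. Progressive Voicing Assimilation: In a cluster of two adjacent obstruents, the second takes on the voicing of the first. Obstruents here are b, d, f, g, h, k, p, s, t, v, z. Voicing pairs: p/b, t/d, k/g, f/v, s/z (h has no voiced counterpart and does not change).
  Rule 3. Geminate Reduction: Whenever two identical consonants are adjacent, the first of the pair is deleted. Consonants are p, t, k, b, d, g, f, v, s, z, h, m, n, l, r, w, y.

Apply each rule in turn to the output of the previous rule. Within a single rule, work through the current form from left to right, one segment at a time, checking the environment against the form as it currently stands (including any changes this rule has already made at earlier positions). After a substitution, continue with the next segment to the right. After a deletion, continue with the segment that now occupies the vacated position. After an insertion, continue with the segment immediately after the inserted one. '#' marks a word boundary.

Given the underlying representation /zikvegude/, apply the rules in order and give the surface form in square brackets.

Rule 1 Stop Lenition: [zikvegude] → [zikvehuze]
Rule 2 Progressive Voicing Assimilation: [zikvehuze] → [zikfehuze]
Rule 3 Geminate Reduction: no change — [zikfehuze]

[zikfehuze]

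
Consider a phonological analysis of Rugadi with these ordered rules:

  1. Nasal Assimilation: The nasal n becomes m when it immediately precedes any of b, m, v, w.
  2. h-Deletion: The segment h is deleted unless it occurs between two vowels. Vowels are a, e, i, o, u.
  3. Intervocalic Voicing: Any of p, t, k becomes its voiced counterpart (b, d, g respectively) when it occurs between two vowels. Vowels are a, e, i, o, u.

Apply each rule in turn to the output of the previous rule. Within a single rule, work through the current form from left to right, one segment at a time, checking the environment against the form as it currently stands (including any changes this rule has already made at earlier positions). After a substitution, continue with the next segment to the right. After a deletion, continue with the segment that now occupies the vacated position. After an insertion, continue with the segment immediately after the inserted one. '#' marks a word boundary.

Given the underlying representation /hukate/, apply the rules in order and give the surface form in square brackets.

[ugade]

1 Nasal Assimilation: no change — [hukate]
2 h-Deletion: [hukate] → [ukate]
3 Intervocalic Voicing: [ukate] → [ugade]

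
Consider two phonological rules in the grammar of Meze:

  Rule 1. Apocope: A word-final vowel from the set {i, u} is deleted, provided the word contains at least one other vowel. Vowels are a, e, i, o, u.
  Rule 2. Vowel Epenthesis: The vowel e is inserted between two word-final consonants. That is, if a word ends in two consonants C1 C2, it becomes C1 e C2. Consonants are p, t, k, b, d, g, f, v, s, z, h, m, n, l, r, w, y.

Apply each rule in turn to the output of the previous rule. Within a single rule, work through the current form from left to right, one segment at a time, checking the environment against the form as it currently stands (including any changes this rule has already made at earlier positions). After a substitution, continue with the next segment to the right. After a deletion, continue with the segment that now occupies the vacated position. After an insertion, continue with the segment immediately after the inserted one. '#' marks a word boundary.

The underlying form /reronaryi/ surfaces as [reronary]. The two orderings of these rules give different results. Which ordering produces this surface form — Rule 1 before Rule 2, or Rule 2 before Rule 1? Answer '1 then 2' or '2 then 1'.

Order 1 then 2:
  1 Apocope: [reronaryi] → [reronary]
  2 Vowel Epenthesis: [reronary] → [reronarey]
  result: [reronarey]
Order 2 then 1:
  2 Vowel Epenthesis: no change — [reronaryi]
  1 Apocope: [reronaryi] → [reronary]
  result: [reronary]

2 then 1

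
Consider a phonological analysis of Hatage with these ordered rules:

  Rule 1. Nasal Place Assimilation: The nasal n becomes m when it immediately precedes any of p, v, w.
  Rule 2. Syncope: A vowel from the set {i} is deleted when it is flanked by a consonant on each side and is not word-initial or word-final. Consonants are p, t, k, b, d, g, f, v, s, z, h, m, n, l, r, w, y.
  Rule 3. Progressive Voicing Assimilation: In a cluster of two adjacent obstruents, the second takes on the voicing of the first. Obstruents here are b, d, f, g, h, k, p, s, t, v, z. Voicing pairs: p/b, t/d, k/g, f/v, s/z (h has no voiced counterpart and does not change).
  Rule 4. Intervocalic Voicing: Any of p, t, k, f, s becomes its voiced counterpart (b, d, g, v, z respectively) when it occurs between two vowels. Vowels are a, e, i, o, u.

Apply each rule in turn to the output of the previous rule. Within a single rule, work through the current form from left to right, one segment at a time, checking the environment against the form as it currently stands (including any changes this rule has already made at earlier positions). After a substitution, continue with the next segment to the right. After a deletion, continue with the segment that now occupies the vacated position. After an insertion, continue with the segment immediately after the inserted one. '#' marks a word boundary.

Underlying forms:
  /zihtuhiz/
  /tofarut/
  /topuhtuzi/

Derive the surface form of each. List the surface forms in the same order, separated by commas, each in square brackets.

[zhtuhs], [tovarut], [tobuhtuzi]

/zihtuhiz/:
  Rule 1 Nasal Place Assimilation: no change — [zihtuhiz]
  Rule 2 Syncope: [zihtuhiz] → [zhtuhz]
  Rule 3 Progressive Voicing Assimilation: [zhtuhz] → [zhtuhs]
  Rule 4 Intervocalic Voicing: no change — [zhtuhs]
/tofarut/:
  Rule 1 Nasal Place Assimilation: no change — [tofarut]
  Rule 2 Syncope: no change — [tofarut]
  Rule 3 Progressive Voicing Assimilation: no change — [tofarut]
  Rule 4 Intervocalic Voicing: [tofarut] → [tovarut]
/topuhtuzi/:
  Rule 1 Nasal Place Assimilation: no change — [topuhtuzi]
  Rule 2 Syncope: no change — [topuhtuzi]
  Rule 3 Progressive Voicing Assimilation: no change — [topuhtuzi]
  Rule 4 Intervocalic Voicing: [topuhtuzi] → [tobuhtuzi]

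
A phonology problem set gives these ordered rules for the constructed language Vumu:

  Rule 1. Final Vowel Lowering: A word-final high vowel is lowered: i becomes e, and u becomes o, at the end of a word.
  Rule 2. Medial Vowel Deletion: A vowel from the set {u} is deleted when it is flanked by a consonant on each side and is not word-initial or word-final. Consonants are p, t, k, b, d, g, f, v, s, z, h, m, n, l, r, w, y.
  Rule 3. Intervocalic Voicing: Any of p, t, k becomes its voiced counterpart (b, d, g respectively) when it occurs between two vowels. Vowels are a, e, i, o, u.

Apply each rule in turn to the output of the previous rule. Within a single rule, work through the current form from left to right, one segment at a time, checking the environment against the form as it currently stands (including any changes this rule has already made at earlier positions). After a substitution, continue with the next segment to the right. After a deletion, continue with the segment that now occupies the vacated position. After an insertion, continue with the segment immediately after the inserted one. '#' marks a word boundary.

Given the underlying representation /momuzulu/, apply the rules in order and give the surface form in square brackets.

Rule 1 Final Vowel Lowering: [momuzulu] → [momuzulo]
Rule 2 Medial Vowel Deletion: [momuzulo] → [momzlo]
Rule 3 Intervocalic Voicing: no change — [momzlo]

[momzlo]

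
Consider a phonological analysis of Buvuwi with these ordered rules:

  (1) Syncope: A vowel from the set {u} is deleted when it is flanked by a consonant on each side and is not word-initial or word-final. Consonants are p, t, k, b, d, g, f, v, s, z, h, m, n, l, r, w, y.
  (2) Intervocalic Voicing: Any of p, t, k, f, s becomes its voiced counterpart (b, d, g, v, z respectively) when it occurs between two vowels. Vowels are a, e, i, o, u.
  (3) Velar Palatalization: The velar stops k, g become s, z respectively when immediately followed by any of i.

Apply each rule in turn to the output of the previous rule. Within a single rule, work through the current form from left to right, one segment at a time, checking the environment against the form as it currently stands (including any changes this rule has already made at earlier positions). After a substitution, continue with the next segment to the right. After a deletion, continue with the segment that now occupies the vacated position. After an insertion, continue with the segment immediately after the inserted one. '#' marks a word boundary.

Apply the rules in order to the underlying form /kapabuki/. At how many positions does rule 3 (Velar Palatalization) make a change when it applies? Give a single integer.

(1) Syncope: [kapabuki] → [kapabki]
(2) Intervocalic Voicing: [kapabki] → [kababki]
(3) Velar Palatalization: [kababki] → [kababsi]
Rule 3 changed 1 position(s).

1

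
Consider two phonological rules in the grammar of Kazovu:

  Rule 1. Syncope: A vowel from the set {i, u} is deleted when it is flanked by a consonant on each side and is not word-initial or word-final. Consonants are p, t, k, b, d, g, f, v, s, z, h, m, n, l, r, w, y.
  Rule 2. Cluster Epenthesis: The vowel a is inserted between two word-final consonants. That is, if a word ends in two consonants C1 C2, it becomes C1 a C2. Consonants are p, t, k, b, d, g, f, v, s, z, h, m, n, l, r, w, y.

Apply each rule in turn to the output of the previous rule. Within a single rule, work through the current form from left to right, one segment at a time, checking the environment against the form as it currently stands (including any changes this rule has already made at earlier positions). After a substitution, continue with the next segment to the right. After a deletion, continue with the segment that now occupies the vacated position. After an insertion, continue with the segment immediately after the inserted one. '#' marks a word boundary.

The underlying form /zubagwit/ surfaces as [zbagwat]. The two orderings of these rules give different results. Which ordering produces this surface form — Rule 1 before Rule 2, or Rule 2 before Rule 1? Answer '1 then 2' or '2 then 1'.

Order 1 then 2:
  1 Syncope: [zubagwit] → [zbagwt]
  2 Cluster Epenthesis: [zbagwt] → [zbagwat]
  result: [zbagwat]
Order 2 then 1:
  2 Cluster Epenthesis: no change — [zubagwit]
  1 Syncope: [zubagwit] → [zbagwt]
  result: [zbagwt]

1 then 2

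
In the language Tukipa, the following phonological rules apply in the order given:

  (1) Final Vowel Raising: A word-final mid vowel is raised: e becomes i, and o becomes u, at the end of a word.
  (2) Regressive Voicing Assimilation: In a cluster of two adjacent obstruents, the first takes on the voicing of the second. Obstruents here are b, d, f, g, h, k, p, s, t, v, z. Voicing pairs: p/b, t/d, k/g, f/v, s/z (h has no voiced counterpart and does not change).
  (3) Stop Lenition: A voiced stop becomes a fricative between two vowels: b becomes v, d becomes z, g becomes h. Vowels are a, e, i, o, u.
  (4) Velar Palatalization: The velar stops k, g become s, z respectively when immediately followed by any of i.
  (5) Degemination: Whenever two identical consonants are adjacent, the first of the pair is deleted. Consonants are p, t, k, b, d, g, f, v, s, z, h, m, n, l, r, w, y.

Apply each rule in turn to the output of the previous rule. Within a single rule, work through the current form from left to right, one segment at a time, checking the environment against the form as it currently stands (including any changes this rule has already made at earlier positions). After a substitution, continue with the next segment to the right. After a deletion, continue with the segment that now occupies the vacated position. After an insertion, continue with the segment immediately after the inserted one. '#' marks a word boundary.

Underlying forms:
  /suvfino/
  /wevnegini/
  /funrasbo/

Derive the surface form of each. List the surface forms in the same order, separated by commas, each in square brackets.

/suvfino/:
  (1) Final Vowel Raising: [suvfino] → [suvfinu]
  (2) Regressive Voicing Assimilation: [suvfinu] → [suffinu]
  (3) Stop Lenition: no change — [suffinu]
  (4) Velar Palatalization: no change — [suffinu]
  (5) Degemination: [suffinu] → [sufinu]
/wevnegini/:
  (1) Final Vowel Raising: no change — [wevnegini]
  (2) Regressive Voicing Assimilation: no change — [wevnegini]
  (3) Stop Lenition: [wevnegini] → [wevnehini]
  (4) Velar Palatalization: no change — [wevnehini]
  (5) Degemination: no change — [wevnehini]
/funrasbo/:
  (1) Final Vowel Raising: [funrasbo] → [funrasbu]
  (2) Regressive Voicing Assimilation: [funrasbu] → [funrazbu]
  (3) Stop Lenition: no change — [funrazbu]
  (4) Velar Palatalization: no change — [funrazbu]
  (5) Degemination: no change — [funrazbu]

[sufinu], [wevnehini], [funrazbu]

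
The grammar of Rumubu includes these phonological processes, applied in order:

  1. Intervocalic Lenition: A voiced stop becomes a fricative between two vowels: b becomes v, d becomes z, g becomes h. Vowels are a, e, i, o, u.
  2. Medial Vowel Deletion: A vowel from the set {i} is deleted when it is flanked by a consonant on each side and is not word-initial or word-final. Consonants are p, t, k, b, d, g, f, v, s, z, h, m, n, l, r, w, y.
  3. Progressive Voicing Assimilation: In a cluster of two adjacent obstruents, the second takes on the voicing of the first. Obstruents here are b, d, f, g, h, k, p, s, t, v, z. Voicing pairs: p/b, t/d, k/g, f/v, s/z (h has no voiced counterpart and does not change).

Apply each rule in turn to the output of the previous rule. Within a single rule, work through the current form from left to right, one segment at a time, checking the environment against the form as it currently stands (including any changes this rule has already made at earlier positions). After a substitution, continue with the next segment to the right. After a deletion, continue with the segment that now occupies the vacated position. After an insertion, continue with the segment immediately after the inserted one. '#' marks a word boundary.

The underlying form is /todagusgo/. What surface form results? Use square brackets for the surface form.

1 Intervocalic Lenition: [todagusgo] → [tozahusgo]
2 Medial Vowel Deletion: no change — [tozahusgo]
3 Progressive Voicing Assimilation: [tozahusgo] → [tozahusko]

[tozahusko]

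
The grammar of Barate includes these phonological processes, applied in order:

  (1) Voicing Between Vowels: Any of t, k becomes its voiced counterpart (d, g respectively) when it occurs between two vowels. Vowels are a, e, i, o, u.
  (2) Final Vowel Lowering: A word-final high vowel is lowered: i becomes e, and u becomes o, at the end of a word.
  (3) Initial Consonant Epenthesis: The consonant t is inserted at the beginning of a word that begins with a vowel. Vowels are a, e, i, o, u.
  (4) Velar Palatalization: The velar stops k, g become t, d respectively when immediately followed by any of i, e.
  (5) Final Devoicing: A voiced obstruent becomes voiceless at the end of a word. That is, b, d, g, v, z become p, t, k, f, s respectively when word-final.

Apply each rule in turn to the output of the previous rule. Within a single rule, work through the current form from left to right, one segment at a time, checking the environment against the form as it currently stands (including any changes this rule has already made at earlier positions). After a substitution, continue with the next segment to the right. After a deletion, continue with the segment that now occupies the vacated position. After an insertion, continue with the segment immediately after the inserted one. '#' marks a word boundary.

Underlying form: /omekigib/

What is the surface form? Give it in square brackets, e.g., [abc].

[tomedidip]

(1) Voicing Between Vowels: [omekigib] → [omegigib]
(2) Final Vowel Lowering: no change — [omegigib]
(3) Initial Consonant Epenthesis: [omegigib] → [tomegigib]
(4) Velar Palatalization: [tomegigib] → [tomedidib]
(5) Final Devoicing: [tomedidib] → [tomedidip]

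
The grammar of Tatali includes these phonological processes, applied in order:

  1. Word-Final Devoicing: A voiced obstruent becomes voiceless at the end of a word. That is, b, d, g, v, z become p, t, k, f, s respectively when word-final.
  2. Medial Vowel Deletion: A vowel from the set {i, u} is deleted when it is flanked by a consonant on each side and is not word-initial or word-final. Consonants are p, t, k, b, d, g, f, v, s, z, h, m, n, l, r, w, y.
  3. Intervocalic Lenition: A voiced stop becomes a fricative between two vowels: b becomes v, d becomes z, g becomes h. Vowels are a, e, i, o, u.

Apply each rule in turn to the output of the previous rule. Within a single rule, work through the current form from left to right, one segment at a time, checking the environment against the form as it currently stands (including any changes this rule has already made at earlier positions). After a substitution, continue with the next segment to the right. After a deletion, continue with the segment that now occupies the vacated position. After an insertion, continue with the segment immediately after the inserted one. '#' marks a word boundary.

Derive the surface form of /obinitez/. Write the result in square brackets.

[obntes]

1 Word-Final Devoicing: [obinitez] → [obinites]
2 Medial Vowel Deletion: [obinites] → [obntes]
3 Intervocalic Lenition: no change — [obntes]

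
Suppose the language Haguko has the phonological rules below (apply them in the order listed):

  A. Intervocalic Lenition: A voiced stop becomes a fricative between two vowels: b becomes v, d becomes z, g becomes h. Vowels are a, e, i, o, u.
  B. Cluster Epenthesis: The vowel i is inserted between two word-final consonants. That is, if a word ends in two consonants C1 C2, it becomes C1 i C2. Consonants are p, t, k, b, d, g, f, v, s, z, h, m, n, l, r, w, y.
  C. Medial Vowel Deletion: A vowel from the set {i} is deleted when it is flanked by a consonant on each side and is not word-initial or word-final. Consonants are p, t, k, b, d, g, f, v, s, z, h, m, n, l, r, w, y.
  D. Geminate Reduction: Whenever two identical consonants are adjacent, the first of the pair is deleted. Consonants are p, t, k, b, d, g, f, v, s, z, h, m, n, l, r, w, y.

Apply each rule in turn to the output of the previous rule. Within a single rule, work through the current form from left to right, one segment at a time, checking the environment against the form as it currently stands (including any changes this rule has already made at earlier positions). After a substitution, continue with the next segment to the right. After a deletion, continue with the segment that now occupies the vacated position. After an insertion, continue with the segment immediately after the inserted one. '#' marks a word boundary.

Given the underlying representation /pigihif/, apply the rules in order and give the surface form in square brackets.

[phf]

A Intervocalic Lenition: [pigihif] → [pihihif]
B Cluster Epenthesis: no change — [pihihif]
C Medial Vowel Deletion: [pihihif] → [phhf]
D Geminate Reduction: [phhf] → [phf]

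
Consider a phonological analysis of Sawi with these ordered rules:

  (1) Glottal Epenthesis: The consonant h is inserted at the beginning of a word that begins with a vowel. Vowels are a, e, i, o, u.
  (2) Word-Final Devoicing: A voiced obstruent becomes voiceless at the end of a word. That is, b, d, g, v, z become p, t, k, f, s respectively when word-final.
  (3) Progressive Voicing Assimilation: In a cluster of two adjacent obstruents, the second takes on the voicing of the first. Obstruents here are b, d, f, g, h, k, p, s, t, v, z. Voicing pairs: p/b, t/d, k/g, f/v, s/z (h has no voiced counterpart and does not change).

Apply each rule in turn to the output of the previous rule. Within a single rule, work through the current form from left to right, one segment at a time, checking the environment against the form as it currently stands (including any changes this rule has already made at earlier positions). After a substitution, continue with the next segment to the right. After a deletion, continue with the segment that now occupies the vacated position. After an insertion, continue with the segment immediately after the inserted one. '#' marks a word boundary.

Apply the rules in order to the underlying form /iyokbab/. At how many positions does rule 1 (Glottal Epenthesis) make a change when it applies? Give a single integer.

1

(1) Glottal Epenthesis: [iyokbab] → [hiyokbab]
(2) Word-Final Devoicing: [hiyokbab] → [hiyokbap]
(3) Progressive Voicing Assimilation: [hiyokbap] → [hiyokpap]
Rule 1 changed 1 position(s).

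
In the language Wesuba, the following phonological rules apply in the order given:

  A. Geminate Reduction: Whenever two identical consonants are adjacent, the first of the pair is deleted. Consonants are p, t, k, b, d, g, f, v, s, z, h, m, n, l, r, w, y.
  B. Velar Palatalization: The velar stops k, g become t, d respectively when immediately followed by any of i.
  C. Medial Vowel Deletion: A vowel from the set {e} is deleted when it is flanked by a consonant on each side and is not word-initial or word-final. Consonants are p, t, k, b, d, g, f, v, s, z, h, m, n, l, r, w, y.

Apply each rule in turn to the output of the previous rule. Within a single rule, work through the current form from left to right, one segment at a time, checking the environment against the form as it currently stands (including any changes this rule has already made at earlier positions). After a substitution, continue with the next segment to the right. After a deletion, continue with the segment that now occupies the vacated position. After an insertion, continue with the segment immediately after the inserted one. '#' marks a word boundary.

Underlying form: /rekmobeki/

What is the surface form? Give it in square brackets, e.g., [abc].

A Geminate Reduction: no change — [rekmobeki]
B Velar Palatalization: [rekmobeki] → [rekmobeti]
C Medial Vowel Deletion: [rekmobeti] → [rkmobti]

[rkmobti]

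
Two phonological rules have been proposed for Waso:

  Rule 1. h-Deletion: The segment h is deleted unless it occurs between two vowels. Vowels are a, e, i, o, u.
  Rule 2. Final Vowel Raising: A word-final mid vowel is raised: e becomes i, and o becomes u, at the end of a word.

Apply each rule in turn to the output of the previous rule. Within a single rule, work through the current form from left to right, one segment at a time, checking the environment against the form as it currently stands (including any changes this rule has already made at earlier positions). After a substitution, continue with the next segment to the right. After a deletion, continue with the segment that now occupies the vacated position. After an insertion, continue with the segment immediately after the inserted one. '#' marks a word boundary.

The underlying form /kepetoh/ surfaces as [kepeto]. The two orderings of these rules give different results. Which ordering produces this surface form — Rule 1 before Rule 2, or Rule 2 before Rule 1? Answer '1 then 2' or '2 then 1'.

Order 1 then 2:
  1 h-Deletion: [kepetoh] → [kepeto]
  2 Final Vowel Raising: [kepeto] → [kepetu]
  result: [kepetu]
Order 2 then 1:
  2 Final Vowel Raising: no change — [kepetoh]
  1 h-Deletion: [kepetoh] → [kepeto]
  result: [kepeto]

2 then 1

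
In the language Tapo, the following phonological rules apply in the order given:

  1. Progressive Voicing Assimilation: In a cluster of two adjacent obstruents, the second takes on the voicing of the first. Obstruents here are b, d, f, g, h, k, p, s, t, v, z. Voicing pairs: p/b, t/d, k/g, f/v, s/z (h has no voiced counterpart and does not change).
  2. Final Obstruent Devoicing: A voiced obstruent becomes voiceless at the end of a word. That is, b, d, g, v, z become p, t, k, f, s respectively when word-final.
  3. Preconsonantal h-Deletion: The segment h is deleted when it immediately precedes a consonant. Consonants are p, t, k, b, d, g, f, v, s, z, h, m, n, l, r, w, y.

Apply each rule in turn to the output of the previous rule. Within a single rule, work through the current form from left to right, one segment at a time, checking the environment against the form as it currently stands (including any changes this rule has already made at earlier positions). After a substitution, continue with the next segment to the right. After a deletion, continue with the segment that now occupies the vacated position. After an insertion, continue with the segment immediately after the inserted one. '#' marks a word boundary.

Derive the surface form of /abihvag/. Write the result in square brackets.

[abifak]

1 Progressive Voicing Assimilation: [abihvag] → [abihfag]
2 Final Obstruent Devoicing: [abihfag] → [abihfak]
3 Preconsonantal h-Deletion: [abihfak] → [abifak]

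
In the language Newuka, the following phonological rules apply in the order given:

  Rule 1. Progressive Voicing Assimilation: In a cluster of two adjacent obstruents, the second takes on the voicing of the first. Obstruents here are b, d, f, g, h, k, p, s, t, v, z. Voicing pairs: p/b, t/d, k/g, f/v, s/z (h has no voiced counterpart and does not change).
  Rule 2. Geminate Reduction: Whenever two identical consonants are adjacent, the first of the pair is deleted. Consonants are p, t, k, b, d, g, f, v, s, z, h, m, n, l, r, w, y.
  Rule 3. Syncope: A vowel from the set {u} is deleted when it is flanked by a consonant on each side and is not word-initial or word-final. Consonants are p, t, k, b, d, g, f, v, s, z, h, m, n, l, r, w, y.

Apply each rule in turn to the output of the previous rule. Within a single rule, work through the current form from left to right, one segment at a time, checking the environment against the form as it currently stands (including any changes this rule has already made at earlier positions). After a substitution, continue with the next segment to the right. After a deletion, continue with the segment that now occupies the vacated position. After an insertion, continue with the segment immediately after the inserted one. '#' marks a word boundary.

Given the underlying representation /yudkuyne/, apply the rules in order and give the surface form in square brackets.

Rule 1 Progressive Voicing Assimilation: [yudkuyne] → [yudguyne]
Rule 2 Geminate Reduction: no change — [yudguyne]
Rule 3 Syncope: [yudguyne] → [ydgyne]

[ydgyne]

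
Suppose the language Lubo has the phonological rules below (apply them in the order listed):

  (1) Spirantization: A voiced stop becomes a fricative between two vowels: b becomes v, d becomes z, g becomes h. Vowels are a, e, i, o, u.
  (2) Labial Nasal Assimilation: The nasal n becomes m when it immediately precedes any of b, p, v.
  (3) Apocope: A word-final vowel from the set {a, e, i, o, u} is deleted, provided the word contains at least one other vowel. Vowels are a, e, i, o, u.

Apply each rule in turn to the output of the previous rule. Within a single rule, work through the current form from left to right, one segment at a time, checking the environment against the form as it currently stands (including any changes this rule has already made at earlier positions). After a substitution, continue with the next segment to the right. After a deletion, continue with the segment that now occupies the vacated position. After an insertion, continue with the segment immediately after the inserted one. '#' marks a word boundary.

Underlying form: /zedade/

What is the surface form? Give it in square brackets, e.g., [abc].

(1) Spirantization: [zedade] → [zezaze]
(2) Labial Nasal Assimilation: no change — [zezaze]
(3) Apocope: [zezaze] → [zezaz]

[zezaz]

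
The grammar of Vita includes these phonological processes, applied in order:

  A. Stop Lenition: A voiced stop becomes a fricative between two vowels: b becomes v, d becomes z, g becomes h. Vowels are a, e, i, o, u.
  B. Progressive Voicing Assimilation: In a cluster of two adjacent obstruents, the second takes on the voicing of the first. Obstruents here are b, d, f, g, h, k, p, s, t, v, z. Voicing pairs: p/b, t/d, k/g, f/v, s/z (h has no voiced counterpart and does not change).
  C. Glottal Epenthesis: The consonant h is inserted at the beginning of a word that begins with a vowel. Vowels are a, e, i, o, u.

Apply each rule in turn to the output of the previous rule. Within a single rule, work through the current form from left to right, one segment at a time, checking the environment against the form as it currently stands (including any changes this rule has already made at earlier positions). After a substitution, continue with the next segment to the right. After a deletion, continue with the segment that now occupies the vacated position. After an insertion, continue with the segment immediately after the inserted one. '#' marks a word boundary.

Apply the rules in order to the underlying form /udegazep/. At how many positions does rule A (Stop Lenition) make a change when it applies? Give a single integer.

2

A Stop Lenition: [udegazep] → [uzehazep]
B Progressive Voicing Assimilation: no change — [uzehazep]
C Glottal Epenthesis: [uzehazep] → [huzehazep]
Rule A changed 2 position(s).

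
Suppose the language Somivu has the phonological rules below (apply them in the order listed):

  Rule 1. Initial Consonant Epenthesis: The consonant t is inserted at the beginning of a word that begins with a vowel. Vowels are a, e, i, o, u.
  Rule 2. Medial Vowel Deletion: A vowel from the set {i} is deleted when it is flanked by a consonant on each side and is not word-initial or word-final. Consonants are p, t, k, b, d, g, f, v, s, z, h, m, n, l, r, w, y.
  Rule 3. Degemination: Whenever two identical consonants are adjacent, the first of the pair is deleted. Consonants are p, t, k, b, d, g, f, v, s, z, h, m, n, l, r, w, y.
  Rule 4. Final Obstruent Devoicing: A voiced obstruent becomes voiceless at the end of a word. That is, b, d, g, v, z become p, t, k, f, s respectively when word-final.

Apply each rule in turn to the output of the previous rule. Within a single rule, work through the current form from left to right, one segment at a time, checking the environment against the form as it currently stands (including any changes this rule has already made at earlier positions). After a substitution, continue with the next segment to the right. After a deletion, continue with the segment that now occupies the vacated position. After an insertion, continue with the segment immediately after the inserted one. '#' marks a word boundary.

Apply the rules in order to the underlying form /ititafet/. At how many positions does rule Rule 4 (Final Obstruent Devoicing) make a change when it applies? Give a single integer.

0

Rule 1 Initial Consonant Epenthesis: [ititafet] → [tititafet]
Rule 2 Medial Vowel Deletion: [tititafet] → [tttafet]
Rule 3 Degemination: [tttafet] → [tafet]
Rule 4 Final Obstruent Devoicing: no change — [tafet]
Rule Rule 4 changed 0 position(s).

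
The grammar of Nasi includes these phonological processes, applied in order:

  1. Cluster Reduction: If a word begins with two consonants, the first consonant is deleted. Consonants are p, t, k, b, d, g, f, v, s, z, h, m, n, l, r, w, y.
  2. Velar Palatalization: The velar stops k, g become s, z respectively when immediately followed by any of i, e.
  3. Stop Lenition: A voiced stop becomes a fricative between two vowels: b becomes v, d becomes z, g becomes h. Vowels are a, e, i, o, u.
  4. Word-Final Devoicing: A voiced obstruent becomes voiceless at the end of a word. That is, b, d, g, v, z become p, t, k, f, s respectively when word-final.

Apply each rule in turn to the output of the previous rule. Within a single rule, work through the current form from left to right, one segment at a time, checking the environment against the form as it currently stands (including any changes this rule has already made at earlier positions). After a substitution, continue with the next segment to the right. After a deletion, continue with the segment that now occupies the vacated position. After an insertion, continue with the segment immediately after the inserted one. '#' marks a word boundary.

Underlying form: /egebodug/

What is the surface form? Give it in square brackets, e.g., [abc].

1 Cluster Reduction: no change — [egebodug]
2 Velar Palatalization: [egebodug] → [ezebodug]
3 Stop Lenition: [ezebodug] → [ezevozug]
4 Word-Final Devoicing: [ezevozug] → [ezevozuk]

[ezevozuk]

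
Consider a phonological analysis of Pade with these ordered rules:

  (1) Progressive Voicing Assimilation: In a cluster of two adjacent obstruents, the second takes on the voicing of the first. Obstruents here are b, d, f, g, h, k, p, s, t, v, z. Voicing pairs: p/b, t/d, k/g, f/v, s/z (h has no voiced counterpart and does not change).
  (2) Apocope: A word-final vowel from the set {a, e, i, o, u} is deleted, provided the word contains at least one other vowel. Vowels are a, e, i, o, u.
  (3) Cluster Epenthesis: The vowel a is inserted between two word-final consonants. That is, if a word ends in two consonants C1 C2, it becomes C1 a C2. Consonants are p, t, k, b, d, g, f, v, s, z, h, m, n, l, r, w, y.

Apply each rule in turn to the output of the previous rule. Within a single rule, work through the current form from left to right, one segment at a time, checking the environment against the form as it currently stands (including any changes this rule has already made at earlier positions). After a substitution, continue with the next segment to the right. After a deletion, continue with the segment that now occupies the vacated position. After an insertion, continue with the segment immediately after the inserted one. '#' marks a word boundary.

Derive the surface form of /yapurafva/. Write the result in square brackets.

(1) Progressive Voicing Assimilation: [yapurafva] → [yapuraffa]
(2) Apocope: [yapuraffa] → [yapuraff]
(3) Cluster Epenthesis: [yapuraff] → [yapurafaf]

[yapurafaf]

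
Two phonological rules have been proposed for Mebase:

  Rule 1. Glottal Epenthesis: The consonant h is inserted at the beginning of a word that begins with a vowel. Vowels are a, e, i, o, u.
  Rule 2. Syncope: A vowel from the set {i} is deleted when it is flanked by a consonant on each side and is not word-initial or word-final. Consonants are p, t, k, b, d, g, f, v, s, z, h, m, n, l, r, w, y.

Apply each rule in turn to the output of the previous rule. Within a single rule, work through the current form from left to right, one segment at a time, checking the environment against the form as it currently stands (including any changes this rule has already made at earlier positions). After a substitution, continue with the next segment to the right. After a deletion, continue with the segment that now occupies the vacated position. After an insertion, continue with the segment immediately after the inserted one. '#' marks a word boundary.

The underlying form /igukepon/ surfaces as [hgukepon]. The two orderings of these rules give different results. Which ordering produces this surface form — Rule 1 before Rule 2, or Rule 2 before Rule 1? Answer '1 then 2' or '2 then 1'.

Order 1 then 2:
  1 Glottal Epenthesis: [igukepon] → [higukepon]
  2 Syncope: [higukepon] → [hgukepon]
  result: [hgukepon]
Order 2 then 1:
  2 Syncope: no change — [igukepon]
  1 Glottal Epenthesis: [igukepon] → [higukepon]
  result: [higukepon]

1 then 2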